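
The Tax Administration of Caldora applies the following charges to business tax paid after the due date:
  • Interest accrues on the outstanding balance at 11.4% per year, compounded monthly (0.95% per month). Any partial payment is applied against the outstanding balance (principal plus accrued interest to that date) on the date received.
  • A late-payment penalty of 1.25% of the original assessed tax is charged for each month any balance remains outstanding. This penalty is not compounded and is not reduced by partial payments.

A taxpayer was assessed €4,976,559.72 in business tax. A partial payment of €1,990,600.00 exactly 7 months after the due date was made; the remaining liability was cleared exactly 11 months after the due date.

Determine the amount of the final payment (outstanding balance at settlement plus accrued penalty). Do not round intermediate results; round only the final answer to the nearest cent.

Balance at month 7: €4,976,559.7200 × (1 + 0.0095)^7 = €5,317,083.5302…
After €1,990,600.00 payment: €5,317,083.5302… − €1,990,600.00 = €3,326,483.5302…
Balance at month 11: €3,326,483.5302… × (1 + 0.0095)^4 = €3,454,702.6305…
Penalty: 11 × 1.25% × €4,976,559.72 = €684,276.96…
Final settlement = outstanding balance + penalty = €3,454,702.6305… + €684,276.96… = €4,138,979.59

€4,138,979.59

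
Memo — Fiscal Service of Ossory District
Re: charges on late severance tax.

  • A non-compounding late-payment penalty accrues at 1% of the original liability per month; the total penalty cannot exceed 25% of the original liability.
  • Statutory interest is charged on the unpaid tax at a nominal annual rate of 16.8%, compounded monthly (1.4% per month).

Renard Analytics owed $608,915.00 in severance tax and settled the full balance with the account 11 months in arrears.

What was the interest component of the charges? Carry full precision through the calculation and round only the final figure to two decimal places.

Interest: $608,915.00 × ((1 + 0.014)^11 − 1) = $608,915.00 × 0.1652457… = $100,620.5789…

$100,620.58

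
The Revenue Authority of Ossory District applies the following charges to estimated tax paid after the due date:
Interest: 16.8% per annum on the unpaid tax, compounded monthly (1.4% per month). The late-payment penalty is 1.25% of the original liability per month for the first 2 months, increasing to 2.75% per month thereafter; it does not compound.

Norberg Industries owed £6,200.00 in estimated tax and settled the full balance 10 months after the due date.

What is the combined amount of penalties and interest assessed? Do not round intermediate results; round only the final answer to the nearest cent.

Penalty, months 1–2: 2 × 1.25% × £6,200.00 = £155.00
Penalty, months 3–10: 8 × 2.75% × £6,200.00 = £1,364.00
Interest: £6,200.00 × ((1 + 0.014)^10 − 1) = £6,200.00 × 0.1491575… = £924.7764…
Penalties + interest = £1,519.0000 + £924.7764… = £2,443.78

£2,443.78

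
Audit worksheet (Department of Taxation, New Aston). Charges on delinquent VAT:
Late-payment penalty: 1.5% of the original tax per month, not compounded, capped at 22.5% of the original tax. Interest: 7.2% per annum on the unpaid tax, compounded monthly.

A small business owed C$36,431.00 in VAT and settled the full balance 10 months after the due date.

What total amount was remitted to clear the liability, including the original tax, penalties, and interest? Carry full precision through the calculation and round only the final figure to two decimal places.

C$44,141.48

Penalty: 10 × 1.5% × C$36,431.00 = C$5,464.65 (below the 22.5% cap of C$8,196.98…)
Interest (7.2%/yr ÷ 12 = 0.6%/month): C$36,431.00 × ((1 + 0.006)^10 − 1) = C$2,245.8325…
Total = C$36,431.00 + C$5,464.6500 + C$2,245.8325… = C$44,141.48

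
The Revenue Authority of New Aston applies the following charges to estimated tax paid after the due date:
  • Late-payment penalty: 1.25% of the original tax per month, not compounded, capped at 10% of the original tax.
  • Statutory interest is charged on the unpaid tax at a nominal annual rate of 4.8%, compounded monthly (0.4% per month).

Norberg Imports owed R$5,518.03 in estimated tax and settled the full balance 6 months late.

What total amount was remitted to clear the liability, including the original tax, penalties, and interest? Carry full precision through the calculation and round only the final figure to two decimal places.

Penalty: 6 × 1.25% × R$5,518.03 = R$413.85… (below the 10% cap of R$551.80…)
Interest: R$5,518.03 × ((1 + 0.004)^6 − 1) = R$5,518.03 × 0.0242413… = R$133.7641…
Total = R$5,518.03 + R$413.8523… + R$133.7641… = R$6,065.65

R$6,065.65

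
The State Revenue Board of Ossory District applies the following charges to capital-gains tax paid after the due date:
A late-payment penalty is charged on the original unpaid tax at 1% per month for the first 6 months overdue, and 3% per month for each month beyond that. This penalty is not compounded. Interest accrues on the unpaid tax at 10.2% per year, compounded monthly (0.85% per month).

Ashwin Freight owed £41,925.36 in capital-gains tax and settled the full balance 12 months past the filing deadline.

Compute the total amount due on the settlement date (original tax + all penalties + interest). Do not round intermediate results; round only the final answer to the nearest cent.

Penalty, months 1–6: 6 × 1% × £41,925.36 = £2,515.52…
Penalty, months 7–12: 6 × 3% × £41,925.36 = £7,546.56…
Interest: £41,925.36 × ((1 + 0.0085)^12 − 1) = £41,925.36 × 0.1069062… = £4,482.0821…
Total = £41,925.36 + £10,062.0864 + £4,482.0821… = £56,469.53

£56,469.53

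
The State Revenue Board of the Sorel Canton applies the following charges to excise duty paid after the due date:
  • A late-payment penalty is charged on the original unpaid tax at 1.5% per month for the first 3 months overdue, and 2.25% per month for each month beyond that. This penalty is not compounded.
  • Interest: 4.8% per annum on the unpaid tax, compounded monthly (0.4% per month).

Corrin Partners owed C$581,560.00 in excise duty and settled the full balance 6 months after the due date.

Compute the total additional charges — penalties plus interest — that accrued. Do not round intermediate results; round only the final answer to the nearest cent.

Penalty, months 1–3: 3 × 1.5% × C$581,560.00 = C$26,170.20
Penalty, months 4–6: 3 × 2.25% × C$581,560.00 = C$39,255.30
Interest: C$581,560.00 × ((1 + 0.004)^6 − 1) = C$581,560.00 × 0.0242413… = C$14,097.7610…
Penalties + interest = C$65,425.5000 + C$14,097.7610… = C$79,523.26

C$79,523.26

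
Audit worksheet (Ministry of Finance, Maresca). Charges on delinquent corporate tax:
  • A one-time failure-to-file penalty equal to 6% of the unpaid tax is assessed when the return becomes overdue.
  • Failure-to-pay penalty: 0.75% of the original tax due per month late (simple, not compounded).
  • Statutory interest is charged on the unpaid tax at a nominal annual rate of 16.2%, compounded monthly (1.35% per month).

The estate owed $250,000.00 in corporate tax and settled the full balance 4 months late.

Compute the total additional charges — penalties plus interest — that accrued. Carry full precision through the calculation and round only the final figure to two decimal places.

Failure-to-file penalty: 6% × $250,000.00 = $15,000.00
Failure-to-pay penalty = 0.75% × $250,000.00 × 4 mo = $7,500.00
Interest: $250,000.00 × ((1 + 0.0135)^4 − 1) = $250,000.00 × 0.0551034… = $13,775.8437…
Penalties + interest = $22,500.0000 + $13,775.8437… = $36,275.84

$36,275.84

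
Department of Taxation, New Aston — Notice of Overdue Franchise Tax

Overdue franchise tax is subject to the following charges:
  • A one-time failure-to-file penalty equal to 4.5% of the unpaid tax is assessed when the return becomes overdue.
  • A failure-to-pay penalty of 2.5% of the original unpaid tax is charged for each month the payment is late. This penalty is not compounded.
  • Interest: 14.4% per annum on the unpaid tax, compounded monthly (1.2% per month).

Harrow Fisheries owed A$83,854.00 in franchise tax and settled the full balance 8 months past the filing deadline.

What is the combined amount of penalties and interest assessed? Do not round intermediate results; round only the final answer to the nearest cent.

Failure-to-file penalty: 4.5% × A$83,854.00 = A$3,773.43
Failure-to-pay penalty = 2.5% × A$83,854.00 × 8 mo = A$16,770.80
Interest: A$83,854.00 × ((1 + 0.012)^8 − 1) = A$83,854.00 × 0.1001302… = A$8,396.3206…
Penalties + interest = A$20,544.2300 + A$8,396.3206… = A$28,940.55

A$28,940.55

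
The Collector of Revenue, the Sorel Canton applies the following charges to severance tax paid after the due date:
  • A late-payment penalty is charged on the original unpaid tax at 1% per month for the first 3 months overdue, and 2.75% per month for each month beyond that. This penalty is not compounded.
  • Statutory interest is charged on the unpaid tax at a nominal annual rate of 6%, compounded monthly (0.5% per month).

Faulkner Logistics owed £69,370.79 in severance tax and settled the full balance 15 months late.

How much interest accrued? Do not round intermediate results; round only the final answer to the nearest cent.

£5,388.91

Interest: £69,370.79 × ((1 + 0.005)^15 − 1) = £69,370.79 × 0.0776827… = £5,388.9129…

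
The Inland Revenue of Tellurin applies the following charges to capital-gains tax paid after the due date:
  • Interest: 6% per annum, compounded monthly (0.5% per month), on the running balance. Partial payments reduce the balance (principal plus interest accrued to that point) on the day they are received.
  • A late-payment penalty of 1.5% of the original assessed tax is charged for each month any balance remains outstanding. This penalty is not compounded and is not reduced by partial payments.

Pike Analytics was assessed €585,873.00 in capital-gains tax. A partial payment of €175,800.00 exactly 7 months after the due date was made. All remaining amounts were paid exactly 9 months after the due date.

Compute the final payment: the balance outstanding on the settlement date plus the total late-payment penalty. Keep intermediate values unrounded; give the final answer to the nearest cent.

€514,301.23

Balance at month 7: €585,873.0000 × (1 + 0.005)^7 = €606,688.7144…
After €175,800.00 payment: €606,688.7144… − €175,800.00 = €430,888.7144…
Balance at month 9: €430,888.7144… × (1 + 0.005)^2 = €435,208.3737…
Penalty: 9 × 1.5% × €585,873.00 = €79,092.86…
Final settlement = outstanding balance + penalty = €435,208.3737… + €79,092.86… = €514,301.23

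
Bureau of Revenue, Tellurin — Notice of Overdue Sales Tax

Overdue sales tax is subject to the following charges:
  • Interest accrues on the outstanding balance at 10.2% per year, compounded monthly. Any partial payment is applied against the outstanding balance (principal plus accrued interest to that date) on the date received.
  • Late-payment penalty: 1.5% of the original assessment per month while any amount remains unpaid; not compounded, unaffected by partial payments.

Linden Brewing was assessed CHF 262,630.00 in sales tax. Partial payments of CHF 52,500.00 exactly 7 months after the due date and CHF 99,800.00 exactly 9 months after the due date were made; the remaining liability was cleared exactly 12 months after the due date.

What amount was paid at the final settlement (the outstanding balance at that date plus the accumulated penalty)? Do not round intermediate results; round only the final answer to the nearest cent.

CHF 180,844.08

Monthly rate = 10.2% ÷ 12 = 0.85%
Balance at month 7: CHF 262,630.0000 × (1 + 0.0085)^7 = CHF 278,660.6537…
After CHF 52,500.00 payment: CHF 278,660.6537… − CHF 52,500.00 = CHF 226,160.6537…
Balance at month 9: CHF 226,160.6537… × (1 + 0.0085)^2 = CHF 230,021.7249…
After CHF 99,800.00 payment: CHF 230,021.7249… − CHF 99,800.00 = CHF 130,221.7249…
Balance at month 12: CHF 130,221.7249… × (1 + 0.0085)^3 = CHF 133,570.6844…
Penalty: 12 × 1.5% × CHF 262,630.00 = CHF 47,273.40
Final settlement = outstanding balance + penalty = CHF 133,570.6844… + CHF 47,273.40 = CHF 180,844.08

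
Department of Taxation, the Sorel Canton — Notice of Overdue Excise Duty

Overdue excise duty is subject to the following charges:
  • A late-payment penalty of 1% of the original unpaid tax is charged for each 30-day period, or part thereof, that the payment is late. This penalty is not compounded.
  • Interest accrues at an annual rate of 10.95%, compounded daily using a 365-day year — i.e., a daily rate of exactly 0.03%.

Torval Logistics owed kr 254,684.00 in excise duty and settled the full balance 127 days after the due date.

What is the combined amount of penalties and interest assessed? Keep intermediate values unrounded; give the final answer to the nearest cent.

Penalty periods: ⌈127/30⌉ = 5; penalty = 5 × 1% × kr 254,684.00 = kr 12,734.20
Interest: kr 254,684.00 × ((1 + 0.0003)^127 − 1) = kr 254,684.00 × 0.03882918… = kr 9,889.1697…
Penalties + interest = kr 12,734.2000 + kr 9,889.1697… = kr 22,623.37

kr 22,623.37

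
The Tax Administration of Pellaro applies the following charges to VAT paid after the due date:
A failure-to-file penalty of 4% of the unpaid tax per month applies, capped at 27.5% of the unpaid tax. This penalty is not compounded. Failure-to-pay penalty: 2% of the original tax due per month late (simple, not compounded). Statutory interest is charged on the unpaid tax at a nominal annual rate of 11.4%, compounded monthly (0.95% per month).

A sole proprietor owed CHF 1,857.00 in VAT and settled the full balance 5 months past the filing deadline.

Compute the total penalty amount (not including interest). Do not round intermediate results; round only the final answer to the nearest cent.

Failure-to-file: 5 × 4% × CHF 1,857.00 = CHF 371.40 (under the 27.5% cap)
Failure-to-pay penalty = 2% × CHF 1,857.00 × 5 mo = CHF 185.70
Total penalty = CHF 371.40 + CHF 185.70 = CHF 557.10

CHF 557.10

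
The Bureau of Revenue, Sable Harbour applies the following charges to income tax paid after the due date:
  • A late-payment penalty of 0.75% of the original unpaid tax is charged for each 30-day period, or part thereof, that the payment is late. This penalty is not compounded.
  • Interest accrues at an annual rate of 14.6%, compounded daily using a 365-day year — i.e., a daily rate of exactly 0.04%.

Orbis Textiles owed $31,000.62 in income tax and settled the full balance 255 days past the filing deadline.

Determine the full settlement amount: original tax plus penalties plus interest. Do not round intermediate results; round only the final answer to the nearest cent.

$36,421.42

Penalty periods: ⌈255/30⌉ = 9; penalty = 9 × 0.75% × $31,000.62 = $2,092.54…
Interest: $31,000.62 × ((1 + 0.0004)^255 − 1) = $31,000.62 × 0.10736089… = $3,328.2541…
Total = $31,000.62 + $2,092.5419… + $3,328.2541… = $36,421.42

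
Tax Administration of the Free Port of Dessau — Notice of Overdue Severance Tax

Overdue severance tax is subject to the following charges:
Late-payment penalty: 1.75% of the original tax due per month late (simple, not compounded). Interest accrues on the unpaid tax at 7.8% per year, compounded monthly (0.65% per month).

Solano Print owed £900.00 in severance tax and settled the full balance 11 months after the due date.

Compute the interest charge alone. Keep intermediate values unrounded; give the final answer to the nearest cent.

Interest: £900.00 × ((1 + 0.0065)^11 − 1) = £900.00 × 0.0738697… = £66.4827…

£66.48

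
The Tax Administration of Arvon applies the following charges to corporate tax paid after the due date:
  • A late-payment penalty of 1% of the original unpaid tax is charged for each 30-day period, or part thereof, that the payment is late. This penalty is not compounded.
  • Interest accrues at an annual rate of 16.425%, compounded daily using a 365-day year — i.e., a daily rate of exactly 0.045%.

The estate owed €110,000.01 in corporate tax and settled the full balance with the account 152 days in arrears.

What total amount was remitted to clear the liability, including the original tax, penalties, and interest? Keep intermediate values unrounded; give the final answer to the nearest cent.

€124,385.49

Penalty periods: ⌈152/30⌉ = 6; penalty = 6 × 1% × €110,000.01 = €6,600.00…
Interest: €110,000.01 × ((1 + 0.00045)^152 − 1) = €110,000.01 × 0.07077707… = €7,785.4779…
Total = €110,000.01 + €6,600.0006 + €7,785.4779… = €124,385.49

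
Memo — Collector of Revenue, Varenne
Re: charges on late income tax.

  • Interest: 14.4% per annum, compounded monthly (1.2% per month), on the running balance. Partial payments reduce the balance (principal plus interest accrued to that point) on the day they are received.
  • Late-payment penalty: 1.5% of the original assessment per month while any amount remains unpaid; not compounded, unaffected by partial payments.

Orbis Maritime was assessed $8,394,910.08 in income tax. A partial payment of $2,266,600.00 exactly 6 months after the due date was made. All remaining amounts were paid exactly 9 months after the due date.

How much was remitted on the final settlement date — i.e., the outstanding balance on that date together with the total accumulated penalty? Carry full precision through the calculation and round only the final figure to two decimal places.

$8,130,452.49

Balance at month 6: $8,394,910.0800 × (1 + 0.012)^6 = $9,017,769.3633…
After $2,266,600.00 payment: $9,017,769.3633… − $2,266,600.00 = $6,751,169.3633…
Balance at month 9: $6,751,169.3633… × (1 + 0.012)^3 = $6,997,139.6316…
Penalty: 9 × 1.5% × $8,394,910.08 = $1,133,312.86…
Final settlement = outstanding balance + penalty = $6,997,139.6316… + $1,133,312.86… = $8,130,452.49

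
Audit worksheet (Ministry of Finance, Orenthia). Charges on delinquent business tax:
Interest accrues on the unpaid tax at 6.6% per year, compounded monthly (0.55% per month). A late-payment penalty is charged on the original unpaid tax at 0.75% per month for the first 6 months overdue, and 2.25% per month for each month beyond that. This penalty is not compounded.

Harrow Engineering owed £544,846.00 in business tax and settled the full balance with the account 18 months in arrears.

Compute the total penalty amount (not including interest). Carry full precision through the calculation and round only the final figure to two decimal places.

Penalty, months 1–6: 6 × 0.75% × £544,846.00 = £24,518.07
Penalty, months 7–18: 12 × 2.25% × £544,846.00 = £147,108.42
Total penalty = £24,518.07 + £147,108.42 = £171,626.49

£171,626.49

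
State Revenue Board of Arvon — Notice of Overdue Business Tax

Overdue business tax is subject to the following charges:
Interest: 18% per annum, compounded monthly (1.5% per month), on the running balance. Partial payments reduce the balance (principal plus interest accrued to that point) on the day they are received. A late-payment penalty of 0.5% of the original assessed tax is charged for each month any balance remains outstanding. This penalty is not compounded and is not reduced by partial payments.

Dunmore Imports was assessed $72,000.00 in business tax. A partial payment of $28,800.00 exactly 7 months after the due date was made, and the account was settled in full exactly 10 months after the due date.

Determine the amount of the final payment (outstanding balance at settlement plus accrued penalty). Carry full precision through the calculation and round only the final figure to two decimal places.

$57,043.40

Balance at month 7: $72,000.0000 × (1 + 0.015)^7 = $79,908.8337…
After $28,800.00 payment: $79,908.8337… − $28,800.00 = $51,108.8337…
Balance at month 10: $51,108.8337… × (1 + 0.015)^3 = $53,443.4022…
Penalty: 10 × 0.5% × $72,000.00 = $3,600.00
Final settlement = outstanding balance + penalty = $53,443.4022… + $3,600.00 = $57,043.40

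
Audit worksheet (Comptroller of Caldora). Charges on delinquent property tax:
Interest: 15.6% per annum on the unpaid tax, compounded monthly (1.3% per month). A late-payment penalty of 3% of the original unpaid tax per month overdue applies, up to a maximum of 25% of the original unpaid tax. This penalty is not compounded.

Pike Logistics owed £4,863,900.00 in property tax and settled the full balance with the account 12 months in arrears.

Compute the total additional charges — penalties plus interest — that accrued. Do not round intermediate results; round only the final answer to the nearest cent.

£2,031,416.47

Penalty (uncapped): 12 × 3% × £4,863,900.00 = £1,751,004.00; cap = 25% × £4,863,900.00 = £1,215,975.00 → penalty = £1,215,975.00
Interest: £4,863,900.00 × ((1 + 0.013)^12 − 1) = £4,863,900.00 × 0.1676518… = £815,441.4746…
Penalties + interest = £1,215,975.0000 + £815,441.4746… = £2,031,416.47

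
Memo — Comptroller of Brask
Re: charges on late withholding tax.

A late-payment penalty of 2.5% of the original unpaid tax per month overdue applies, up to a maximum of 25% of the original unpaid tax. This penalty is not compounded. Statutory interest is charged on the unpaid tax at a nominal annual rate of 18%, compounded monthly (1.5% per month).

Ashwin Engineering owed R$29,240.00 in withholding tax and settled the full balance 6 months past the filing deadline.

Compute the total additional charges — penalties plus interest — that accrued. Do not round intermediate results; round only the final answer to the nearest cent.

R$7,118.28

Penalty: 6 × 2.5% × R$29,240.00 = R$4,386.00 (below the 25% cap of R$7,310.00)
Interest: R$29,240.00 × ((1 + 0.015)^6 − 1) = R$29,240.00 × 0.0934433… = R$2,732.2810…
Penalties + interest = R$4,386.0000 + R$2,732.2810… = R$7,118.28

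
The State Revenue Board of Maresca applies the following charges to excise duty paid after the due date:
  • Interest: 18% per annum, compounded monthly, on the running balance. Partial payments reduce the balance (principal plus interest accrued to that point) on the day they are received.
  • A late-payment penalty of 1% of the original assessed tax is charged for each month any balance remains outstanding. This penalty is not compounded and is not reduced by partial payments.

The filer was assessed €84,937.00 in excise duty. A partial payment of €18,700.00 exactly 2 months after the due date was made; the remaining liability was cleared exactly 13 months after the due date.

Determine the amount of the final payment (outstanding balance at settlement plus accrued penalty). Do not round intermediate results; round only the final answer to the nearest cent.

€92,089.67

Monthly rate = 18% ÷ 12 = 1.5%
Balance at month 2: €84,937.0000 × (1 + 0.015)^2 = €87,504.2208…
After €18,700.00 payment: €87,504.2208… − €18,700.00 = €68,804.2208…
Balance at month 13: €68,804.2208… × (1 + 0.015)^11 = €81,047.8588…
Penalty: 13 × 1% × €84,937.00 = €11,041.81
Final settlement = outstanding balance + penalty = €81,047.8588… + €11,041.81 = €92,089.67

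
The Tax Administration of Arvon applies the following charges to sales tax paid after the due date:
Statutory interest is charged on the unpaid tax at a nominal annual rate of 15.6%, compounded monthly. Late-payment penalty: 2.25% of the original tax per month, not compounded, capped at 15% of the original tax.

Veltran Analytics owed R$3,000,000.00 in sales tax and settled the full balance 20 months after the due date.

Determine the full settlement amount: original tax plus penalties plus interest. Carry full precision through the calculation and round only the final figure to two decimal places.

Penalty (uncapped): 20 × 2.25% × R$3,000,000.00 = R$1,350,000.00; cap = 15% × R$3,000,000.00 = R$450,000.00 → penalty = R$450,000.00
Interest (15.6%/yr ÷ 12 = 1.3%/month): R$3,000,000.00 × ((1 + 0.013)^20 − 1) = R$884,276.7199…
Total = R$3,000,000.00 + R$450,000.0000 + R$884,276.7199… = R$4,334,276.72

R$4,334,276.72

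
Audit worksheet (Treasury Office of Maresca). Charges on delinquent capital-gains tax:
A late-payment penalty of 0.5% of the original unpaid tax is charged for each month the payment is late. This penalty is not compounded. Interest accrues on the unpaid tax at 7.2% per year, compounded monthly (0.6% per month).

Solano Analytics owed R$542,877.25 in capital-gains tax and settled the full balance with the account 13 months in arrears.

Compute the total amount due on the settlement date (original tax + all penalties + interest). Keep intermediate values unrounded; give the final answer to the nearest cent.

R$622,067.14

Late-payment penalty: 13 × 0.5% × R$542,877.25 = R$35,287.02…
Interest: R$542,877.25 × ((1 + 0.006)^13 − 1) = R$542,877.25 × 0.0808707… = R$43,902.8701…
Total = R$542,877.25 + R$35,287.0213… + R$43,902.8701… = R$622,067.14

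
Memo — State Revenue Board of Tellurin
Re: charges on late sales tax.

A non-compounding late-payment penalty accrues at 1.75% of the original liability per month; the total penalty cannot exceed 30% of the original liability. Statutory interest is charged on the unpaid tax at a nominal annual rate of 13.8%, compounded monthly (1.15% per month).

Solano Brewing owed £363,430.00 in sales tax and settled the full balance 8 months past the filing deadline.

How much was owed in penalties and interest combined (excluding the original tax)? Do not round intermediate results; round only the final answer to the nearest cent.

£85,692.94

Penalty: 8 × 1.75% × £363,430.00 = £50,880.20 (below the 30% cap of £109,029.00)
Interest: £363,430.00 × ((1 + 0.0115)^8 − 1) = £363,430.00 × 0.0957894… = £34,812.7433…
Penalties + interest = £50,880.2000 + £34,812.7433… = £85,692.94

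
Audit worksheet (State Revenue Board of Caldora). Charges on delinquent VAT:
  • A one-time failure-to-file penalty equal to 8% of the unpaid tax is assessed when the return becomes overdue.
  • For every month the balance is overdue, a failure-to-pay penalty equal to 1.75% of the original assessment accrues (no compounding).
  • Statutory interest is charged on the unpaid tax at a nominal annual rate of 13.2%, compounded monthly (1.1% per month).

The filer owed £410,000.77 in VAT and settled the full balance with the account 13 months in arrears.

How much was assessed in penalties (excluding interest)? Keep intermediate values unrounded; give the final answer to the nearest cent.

Failure-to-file penalty: 8% × £410,000.77 = £32,800.06…
Failure-to-pay penalty: 13 × 1.75% × £410,000.77 = £93,275.18…
Total penalty = £32,800.06… + £93,275.18… = £126,075.24

£126,075.24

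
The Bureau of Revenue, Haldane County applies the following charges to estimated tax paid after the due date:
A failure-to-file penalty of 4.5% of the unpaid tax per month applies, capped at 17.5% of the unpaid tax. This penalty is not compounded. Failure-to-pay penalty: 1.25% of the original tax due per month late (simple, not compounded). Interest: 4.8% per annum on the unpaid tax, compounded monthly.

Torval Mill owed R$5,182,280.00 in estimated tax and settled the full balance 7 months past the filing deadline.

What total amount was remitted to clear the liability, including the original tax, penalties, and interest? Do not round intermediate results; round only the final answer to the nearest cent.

Failure-to-file: 7 × 4.5% × R$5,182,280.00 = R$1,632,418.20, capped at 17.5% × R$5,182,280.00 = R$906,899.00
Failure-to-pay penalty: 7 × 1.25% × R$5,182,280.00 = R$453,449.50
Interest (4.8%/yr ÷ 12 = 0.4%/month): R$5,182,280.00 × ((1 + 0.004)^7 − 1) = R$146,856.7409…
Total = R$5,182,280.00 + R$1,360,348.5000 + R$146,856.7409… = R$6,689,485.24

R$6,689,485.24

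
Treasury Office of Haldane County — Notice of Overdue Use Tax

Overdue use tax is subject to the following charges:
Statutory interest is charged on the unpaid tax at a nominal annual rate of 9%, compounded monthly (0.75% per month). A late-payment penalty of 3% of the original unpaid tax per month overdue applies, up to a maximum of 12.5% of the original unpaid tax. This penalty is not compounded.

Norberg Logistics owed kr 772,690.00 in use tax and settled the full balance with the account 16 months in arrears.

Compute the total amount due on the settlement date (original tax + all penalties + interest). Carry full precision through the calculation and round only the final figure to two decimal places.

Penalty (uncapped): 16 × 3% × kr 772,690.00 = kr 370,891.20; cap = 12.5% × kr 772,690.00 = kr 96,586.25 → penalty = kr 96,586.25
Interest: kr 772,690.00 × ((1 + 0.0075)^16 − 1) = kr 772,690.00 × 0.1269921… = kr 98,125.5363…
Total = kr 772,690.00 + kr 96,586.2500 + kr 98,125.5363… = kr 967,401.79

kr 967,401.79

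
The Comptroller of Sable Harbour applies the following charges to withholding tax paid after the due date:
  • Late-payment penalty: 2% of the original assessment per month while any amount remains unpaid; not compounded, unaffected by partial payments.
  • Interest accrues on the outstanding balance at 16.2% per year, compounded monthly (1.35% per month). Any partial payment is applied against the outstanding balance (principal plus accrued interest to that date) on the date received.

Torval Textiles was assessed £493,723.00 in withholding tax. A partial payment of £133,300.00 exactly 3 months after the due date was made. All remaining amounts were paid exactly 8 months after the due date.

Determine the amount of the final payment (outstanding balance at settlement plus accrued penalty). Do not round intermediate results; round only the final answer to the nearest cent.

Balance at month 3: £493,723.0000 × (1 + 0.0135)^3 = £513,989.9393…
After £133,300.00 payment: £513,989.9393… − £133,300.00 = £380,689.9393…
Balance at month 8: £380,689.9393… × (1 + 0.0135)^5 = £407,089.7474…
Penalty: 8 × 2% × £493,723.00 = £78,995.68
Final settlement = outstanding balance + penalty = £407,089.7474… + £78,995.68 = £486,085.43

£486,085.43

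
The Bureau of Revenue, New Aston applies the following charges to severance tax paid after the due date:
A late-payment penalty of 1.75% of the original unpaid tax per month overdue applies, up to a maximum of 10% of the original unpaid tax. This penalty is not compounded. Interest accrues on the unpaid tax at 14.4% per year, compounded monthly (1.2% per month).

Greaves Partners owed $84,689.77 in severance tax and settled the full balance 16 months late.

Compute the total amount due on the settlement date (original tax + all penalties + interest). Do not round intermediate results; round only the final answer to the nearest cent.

$110,967.86

Penalty (uncapped): 16 × 1.75% × $84,689.77 = $23,713.14…; cap = 10% × $84,689.77 = $8,468.98… → penalty = $8,468.98…
Interest: $84,689.77 × ((1 + 0.012)^16 − 1) = $84,689.77 × 0.2102865… = $17,809.1179…
Total = $84,689.77 + $8,468.9770 + $17,809.1179… = $110,967.86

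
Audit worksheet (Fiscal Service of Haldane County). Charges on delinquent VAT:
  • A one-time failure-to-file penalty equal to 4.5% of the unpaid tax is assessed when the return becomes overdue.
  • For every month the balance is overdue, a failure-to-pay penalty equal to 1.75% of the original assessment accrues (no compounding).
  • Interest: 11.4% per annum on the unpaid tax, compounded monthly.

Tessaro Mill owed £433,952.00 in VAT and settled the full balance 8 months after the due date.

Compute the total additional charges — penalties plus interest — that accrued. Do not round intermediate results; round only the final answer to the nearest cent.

£114,379.15

Failure-to-file penalty: 4.5% × £433,952.00 = £19,527.84
Failure-to-pay penalty: 8 × 1.75% × £433,952.00 = £60,753.28
Interest (11.4%/yr ÷ 12 = 0.95%/month): £433,952.00 × ((1 + 0.0095)^8 − 1) = £34,098.0334…
Penalties + interest = £80,281.1200 + £34,098.0334… = £114,379.15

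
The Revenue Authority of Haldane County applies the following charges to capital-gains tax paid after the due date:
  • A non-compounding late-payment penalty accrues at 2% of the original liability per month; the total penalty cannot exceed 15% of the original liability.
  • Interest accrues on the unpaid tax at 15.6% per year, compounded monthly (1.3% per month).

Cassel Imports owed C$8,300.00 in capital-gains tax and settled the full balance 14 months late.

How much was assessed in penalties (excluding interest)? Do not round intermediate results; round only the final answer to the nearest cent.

C$1,245.00

Penalty (uncapped): 14 × 2% × C$8,300.00 = C$2,324.00; cap = 15% × C$8,300.00 = C$1,245.00 → penalty = C$1,245.00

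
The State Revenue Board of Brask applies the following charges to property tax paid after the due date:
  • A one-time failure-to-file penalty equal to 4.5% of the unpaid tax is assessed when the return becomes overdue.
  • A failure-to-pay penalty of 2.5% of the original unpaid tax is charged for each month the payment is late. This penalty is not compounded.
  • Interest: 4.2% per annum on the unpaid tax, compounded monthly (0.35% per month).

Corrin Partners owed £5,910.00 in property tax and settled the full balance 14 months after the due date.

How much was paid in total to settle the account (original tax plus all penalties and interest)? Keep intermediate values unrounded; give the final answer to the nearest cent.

Failure-to-file penalty: 4.5% × £5,910.00 = £265.95
Failure-to-pay penalty: 14 × 2.5% × £5,910.00 = £2,068.50
Interest: £5,910.00 × ((1 + 0.0035)^14 − 1) = £5,910.00 × 0.0501305… = £296.2713…
Total = £5,910.00 + £2,334.4500 + £296.2713… = £8,540.72

£8,540.72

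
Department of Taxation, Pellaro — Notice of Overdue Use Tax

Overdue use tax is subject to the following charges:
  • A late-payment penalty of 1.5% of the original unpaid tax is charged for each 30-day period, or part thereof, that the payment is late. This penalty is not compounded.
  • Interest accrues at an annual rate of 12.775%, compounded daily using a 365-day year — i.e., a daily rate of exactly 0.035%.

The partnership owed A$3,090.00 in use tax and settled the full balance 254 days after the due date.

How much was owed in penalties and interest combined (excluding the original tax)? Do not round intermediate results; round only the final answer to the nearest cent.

A$704.38

Penalty periods: ⌈254/30⌉ = 9; penalty = 9 × 1.5% × A$3,090.00 = A$417.15
Interest: A$3,090.00 × ((1 + 0.00035)^254 − 1) = A$3,090.00 × 0.09295435… = A$287.2290…
Penalties + interest = A$417.1500 + A$287.2290… = A$704.38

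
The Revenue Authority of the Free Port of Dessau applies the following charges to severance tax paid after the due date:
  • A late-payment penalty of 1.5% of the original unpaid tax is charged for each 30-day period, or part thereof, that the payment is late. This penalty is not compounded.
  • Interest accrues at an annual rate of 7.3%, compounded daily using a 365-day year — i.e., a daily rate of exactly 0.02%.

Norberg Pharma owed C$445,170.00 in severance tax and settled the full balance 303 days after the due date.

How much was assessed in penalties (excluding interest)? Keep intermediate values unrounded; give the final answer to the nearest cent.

C$73,453.05

Penalty periods: ⌈303/30⌉ = 11; penalty = 11 × 1.5% × C$445,170.00 = C$73,453.05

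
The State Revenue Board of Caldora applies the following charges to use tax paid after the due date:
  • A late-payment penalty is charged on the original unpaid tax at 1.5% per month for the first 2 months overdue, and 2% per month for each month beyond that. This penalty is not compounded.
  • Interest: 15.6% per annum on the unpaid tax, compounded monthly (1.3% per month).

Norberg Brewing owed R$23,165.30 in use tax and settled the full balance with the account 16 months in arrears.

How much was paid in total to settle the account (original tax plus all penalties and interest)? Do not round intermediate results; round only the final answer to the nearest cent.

Penalty, months 1–2: 2 × 1.5% × R$23,165.30 = R$694.96…
Penalty, months 3–16: 14 × 2% × R$23,165.30 = R$6,486.28…
Interest: R$23,165.30 × ((1 + 0.013)^16 − 1) = R$23,165.30 × 0.2295640… = R$5,317.9181…
Total = R$23,165.30 + R$7,181.2430 + R$5,317.9181… = R$35,664.46

R$35,664.46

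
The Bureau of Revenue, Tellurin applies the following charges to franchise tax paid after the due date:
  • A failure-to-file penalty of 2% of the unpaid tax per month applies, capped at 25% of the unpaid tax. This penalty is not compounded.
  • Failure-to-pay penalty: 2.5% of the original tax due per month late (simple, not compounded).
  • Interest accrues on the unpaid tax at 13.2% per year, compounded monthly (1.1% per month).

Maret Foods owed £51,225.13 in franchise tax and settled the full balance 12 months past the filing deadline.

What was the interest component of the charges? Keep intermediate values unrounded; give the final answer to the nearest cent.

£7,186.18

Interest: £51,225.13 × ((1 + 0.011)^12 − 1) = £51,225.13 × 0.1402862… = £7,186.1787…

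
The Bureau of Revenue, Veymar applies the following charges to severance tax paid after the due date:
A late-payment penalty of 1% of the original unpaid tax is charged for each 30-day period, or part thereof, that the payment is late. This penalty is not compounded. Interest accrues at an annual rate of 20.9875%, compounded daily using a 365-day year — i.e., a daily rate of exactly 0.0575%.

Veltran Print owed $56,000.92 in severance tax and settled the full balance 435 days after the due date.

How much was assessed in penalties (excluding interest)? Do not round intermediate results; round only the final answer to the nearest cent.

$8,400.14

Penalty periods: ⌈435/30⌉ = 15; penalty = 15 × 1% × $56,000.92 = $8,400.14…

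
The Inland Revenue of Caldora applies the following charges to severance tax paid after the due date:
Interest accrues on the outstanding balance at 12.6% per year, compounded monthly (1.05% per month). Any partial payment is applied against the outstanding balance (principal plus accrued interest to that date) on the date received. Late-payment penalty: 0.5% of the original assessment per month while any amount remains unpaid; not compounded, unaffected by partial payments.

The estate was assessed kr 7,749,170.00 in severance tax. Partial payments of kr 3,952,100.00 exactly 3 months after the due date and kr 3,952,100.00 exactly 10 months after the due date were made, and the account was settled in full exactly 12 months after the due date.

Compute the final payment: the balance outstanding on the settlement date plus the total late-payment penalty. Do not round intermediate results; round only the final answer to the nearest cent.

Balance at month 3: kr 7,749,170.0000 × (1 + 0.0105)^3 = kr 7,995,840.8636…
After kr 3,952,100.00 payment: kr 7,995,840.8636… − kr 3,952,100.00 = kr 4,043,740.8636…
Balance at month 10: kr 4,043,740.8636… × (1 + 0.0105)^7 = kr 4,350,483.6591…
After kr 3,952,100.00 payment: kr 4,350,483.6591… − kr 3,952,100.00 = kr 398,383.6591…
Balance at month 12: kr 398,383.6591… × (1 + 0.0105)^2 = kr 406,793.6377…
Penalty: 12 × 0.5% × kr 7,749,170.00 = kr 464,950.20
Final settlement = outstanding balance + penalty = kr 406,793.6377… + kr 464,950.20 = kr 871,743.84

kr 871,743.84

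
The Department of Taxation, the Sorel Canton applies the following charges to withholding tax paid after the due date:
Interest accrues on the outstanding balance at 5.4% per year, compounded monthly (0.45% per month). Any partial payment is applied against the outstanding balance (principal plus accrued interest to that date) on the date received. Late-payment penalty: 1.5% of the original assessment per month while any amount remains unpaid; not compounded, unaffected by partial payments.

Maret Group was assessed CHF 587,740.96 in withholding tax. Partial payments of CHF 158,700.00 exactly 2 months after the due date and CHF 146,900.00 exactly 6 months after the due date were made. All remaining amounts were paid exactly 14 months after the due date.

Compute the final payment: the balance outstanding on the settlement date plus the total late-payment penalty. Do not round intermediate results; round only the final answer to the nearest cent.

Balance at month 2: CHF 587,740.9600 × (1 + 0.0045)^2 = CHF 593,042.5304…
After CHF 158,700.00 payment: CHF 593,042.5304… − CHF 158,700.00 = CHF 434,342.5304…
Balance at month 6: CHF 434,342.5304… × (1 + 0.0045)^4 = CHF 442,213.6271…
After CHF 146,900.00 payment: CHF 442,213.6271… − CHF 146,900.00 = CHF 295,313.6271…
Balance at month 14: CHF 295,313.6271… × (1 + 0.0045)^8 = CHF 306,113.8759…
Penalty: 14 × 1.5% × CHF 587,740.96 = CHF 123,425.60…
Final settlement = outstanding balance + penalty = CHF 306,113.8759… + CHF 123,425.60… = CHF 429,539.48

CHF 429,539.48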